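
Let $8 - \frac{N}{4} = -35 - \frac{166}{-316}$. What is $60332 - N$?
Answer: $\frac{4752806}{79} \approx 60162.0$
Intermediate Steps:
$N = \frac{13422}{79}$ ($N = 32 - 4 \left(-35 - \frac{166}{-316}\right) = 32 - 4 \left(-35 - - \frac{83}{158}\right) = 32 - 4 \left(-35 + \frac{83}{158}\right) = 32 - - \frac{10894}{79} = 32 + \frac{10894}{79} = \frac{13422}{79} \approx 169.9$)
$60332 - N = 60332 - \frac{13422}{79} = \frac{4752806}{79}$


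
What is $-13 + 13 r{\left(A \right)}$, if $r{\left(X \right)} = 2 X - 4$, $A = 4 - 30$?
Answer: $-741$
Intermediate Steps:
$A = -26$ ($A = 4 - 30 = -26$)
$r{\left(X \right)} = -4 + 2 X$
$-13 + 13 r{\left(A \right)} = -13 + 13 \left(-4 + 2 \left(-26\right)\right) = -13 + 13 \left(-4 - 52\right) = -13 + 13 \left(-56\right) = -13 - 728 = -741$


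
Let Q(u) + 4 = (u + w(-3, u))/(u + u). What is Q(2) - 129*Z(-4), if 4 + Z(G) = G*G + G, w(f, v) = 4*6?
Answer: -2059/2 ≈ -1029.5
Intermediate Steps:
w(f, v) = 24
Q(u) = -4 + (24 + u)/(2*u) (Q(u) = -4 + (u + 24)/(u + u) = -4 + (24 + u)/((2*u)) = -4 + (24 + u)*(1/(2*u)) = -4 + (24 + u)/(2*u))
Z(G) = -4 + G + G**2 (Z(G) = -4 + (G*G + G) = -4 + (G**2 + G) = -4 + (G + G**2) = -4 + G + G**2)
Q(2) - 129*Z(-4) = (-7/2 + 12/2) - 129*(-4 - 4 + (-4)**2) = (-7/2 + 12*(1/2)) - 129*(-4 - 4 + 16) = (-7/2 + 6) - 129*8 = 5/2 - 1032 = -2059/2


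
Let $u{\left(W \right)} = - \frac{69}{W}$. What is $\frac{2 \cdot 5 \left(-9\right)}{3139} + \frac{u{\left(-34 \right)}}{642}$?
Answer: $- \frac{582643}{22839364} \approx -0.02551$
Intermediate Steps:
$\frac{2 \cdot 5 \left(-9\right)}{3139} + \frac{u{\left(-34 \right)}}{642} = \frac{2 \cdot 5 \left(-9\right)}{3139} + \frac{\left(-69\right) \frac{1}{-34}}{642} = 10 \left(-9\right) \frac{1}{3139} + \left(-69\right) \left(- \frac{1}{34}\right) \frac{1}{642} = \left(-90\right) \frac{1}{3139} + \frac{69}{34} \cdot \frac{1}{642} = - \frac{90}{3139} + \frac{23}{7276} = - \frac{582643}{22839364}$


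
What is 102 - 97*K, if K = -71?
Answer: 6989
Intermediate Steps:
102 - 97*K = 102 - 97*(-71) = 102 + 6887 = 6989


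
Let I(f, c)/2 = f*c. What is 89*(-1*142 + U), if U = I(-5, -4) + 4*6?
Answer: -6942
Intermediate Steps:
I(f, c) = 2*c*f (I(f, c) = 2*(f*c) = 2*(c*f) = 2*c*f)
U = 64 (U = 2*(-4)*(-5) + 4*6 = 40 + 24 = 64)
89*(-1*142 + U) = 89*(-1*142 + 64) = 89*(-142 + 64) = 89*(-78) = -6942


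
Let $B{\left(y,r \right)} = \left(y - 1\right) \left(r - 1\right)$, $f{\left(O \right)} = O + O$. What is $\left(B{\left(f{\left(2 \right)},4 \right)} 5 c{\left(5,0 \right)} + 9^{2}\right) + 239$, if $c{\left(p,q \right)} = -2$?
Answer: $230$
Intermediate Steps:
$f{\left(O \right)} = 2 O$
$B{\left(y,r \right)} = \left(-1 + r\right) \left(-1 + y\right)$ ($B{\left(y,r \right)} = \left(-1 + y\right) \left(-1 + r\right) = \left(-1 + r\right) \left(-1 + y\right)$)
$\left(B{\left(f{\left(2 \right)},4 \right)} 5 c{\left(5,0 \right)} + 9^{2}\right) + 239 = \left(\left(1 - 4 - 2 \cdot 2 + 4 \cdot 2 \cdot 2\right) 5 \left(-2\right) + 9^{2}\right) + 239 = \left(\left(1 - 4 - 4 + 4 \cdot 4\right) 5 \left(-2\right) + 81\right) + 239 = \left(\left(1 - 4 - 4 + 16\right) 5 \left(-2\right) + 81\right) + 239 = \left(9 \cdot 5 \left(-2\right) + 81\right) + 239 = \left(45 \left(-2\right) + 81\right) + 239 = \left(-90 + 81\right) + 239 = -9 + 239 = 230$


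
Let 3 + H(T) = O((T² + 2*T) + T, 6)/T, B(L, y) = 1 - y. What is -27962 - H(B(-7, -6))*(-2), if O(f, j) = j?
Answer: -195764/7 ≈ -27966.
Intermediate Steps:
H(T) = -3 + 6/T
-27962 - H(B(-7, -6))*(-2) = -27962 - (-3 + 6/(1 - 1*(-6)))*(-2) = -27962 - (-3 + 6/(1 + 6))*(-2) = -27962 - (-3 + 6/7)*(-2) = -27962 - (-15)*(-2)/7 = -27962 - 1*30/7 = -27962 - 30/7 = -195764/7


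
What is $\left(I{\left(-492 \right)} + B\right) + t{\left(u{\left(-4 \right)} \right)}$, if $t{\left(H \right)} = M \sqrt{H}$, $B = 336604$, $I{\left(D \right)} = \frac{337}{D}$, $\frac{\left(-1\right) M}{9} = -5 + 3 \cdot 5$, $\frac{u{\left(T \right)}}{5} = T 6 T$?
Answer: $\frac{165608831}{492} - 360 \sqrt{30} \approx 3.3463 \cdot 10^{5}$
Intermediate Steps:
$u{\left(T \right)} = 30 T^{2}$ ($u{\left(T \right)} = 5 T 6 T = 5 \cdot 6 T T = 5 \cdot 6 T^{2} = 30 T^{2}$)
$M = -90$ ($M = - 9 \left(-5 + 3 \cdot 5\right) = - 9 \left(-5 + 15\right) = \left(-9\right) 10 = -90$)
$t{\left(H \right)} = - 90 \sqrt{H}$
$\left(I{\left(-492 \right)} + B\right) + t{\left(u{\left(-4 \right)} \right)} = \left(\frac{337}{-492} + 336604\right) - 90 \sqrt{30 \left(-4\right)^{2}} = \left(337 \left(- \frac{1}{492}\right) + 336604\right) - 90 \sqrt{30 \cdot 16} = \left(- \frac{337}{492} + 336604\right) - 90 \sqrt{480} = \frac{165608831}{492} - 90 \cdot 4 \sqrt{30} = \frac{165608831}{492} - 360 \sqrt{30}$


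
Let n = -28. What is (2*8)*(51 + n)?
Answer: 368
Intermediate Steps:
(2*8)*(51 + n) = (2*8)*(51 - 28) = 16*23 = 368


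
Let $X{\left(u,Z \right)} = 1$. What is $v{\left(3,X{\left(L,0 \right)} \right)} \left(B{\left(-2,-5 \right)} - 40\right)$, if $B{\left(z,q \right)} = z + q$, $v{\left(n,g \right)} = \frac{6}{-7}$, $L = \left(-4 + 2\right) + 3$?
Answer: $\frac{282}{7} \approx 40.286$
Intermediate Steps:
$L = 1$ ($L = -2 + 3 = 1$)
$v{\left(n,g \right)} = - \frac{6}{7}$ ($v{\left(n,g \right)} = 6 \left(- \frac{1}{7}\right) = - \frac{6}{7}$)
$B{\left(z,q \right)} = q + z$
$v{\left(3,X{\left(L,0 \right)} \right)} \left(B{\left(-2,-5 \right)} - 40\right) = - \frac{6 \left(\left(-5 - 2\right) - 40\right)}{7} = - \frac{6 \left(-7 - 40\right)}{7} = \left(- \frac{6}{7}\right) \left(-47\right) = \frac{282}{7}$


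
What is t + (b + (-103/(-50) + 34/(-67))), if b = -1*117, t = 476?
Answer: 1207851/3350 ≈ 360.55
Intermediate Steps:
b = -117
t + (b + (-103/(-50) + 34/(-67))) = 476 + (-117 + (-103/(-50) + 34/(-67))) = 476 + (-117 + (-103*(-1/50) + 34*(-1/67))) = 476 + (-117 + (103/50 - 34/67)) = 476 + (-117 + 5201/3350) = 476 - 386749/3350 = 1207851/3350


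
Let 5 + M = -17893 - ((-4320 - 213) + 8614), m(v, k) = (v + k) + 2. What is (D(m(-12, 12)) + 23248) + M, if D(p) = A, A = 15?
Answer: 1284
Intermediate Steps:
m(v, k) = 2 + k + v (m(v, k) = (k + v) + 2 = 2 + k + v)
D(p) = 15
M = -21979 (M = -5 + (-17893 - ((-4320 - 213) + 8614)) = -5 + (-17893 - (-4533 + 8614)) = -5 + (-17893 - 1*4081) = -5 + (-17893 - 4081) = -5 - 21974 = -21979)
(D(m(-12, 12)) + 23248) + M = (15 + 23248) - 21979 = 23263 - 21979 = 1284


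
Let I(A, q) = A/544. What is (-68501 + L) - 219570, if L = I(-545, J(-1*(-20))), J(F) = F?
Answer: -156711169/544 ≈ -2.8807e+5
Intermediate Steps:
I(A, q) = A/544 (I(A, q) = A*(1/544) = A/544)
L = -545/544 (L = (1/544)*(-545) = -545/544 ≈ -1.0018)
(-68501 + L) - 219570 = (-68501 - 545/544) - 219570 = -37265089/544 - 219570 = -156711169/544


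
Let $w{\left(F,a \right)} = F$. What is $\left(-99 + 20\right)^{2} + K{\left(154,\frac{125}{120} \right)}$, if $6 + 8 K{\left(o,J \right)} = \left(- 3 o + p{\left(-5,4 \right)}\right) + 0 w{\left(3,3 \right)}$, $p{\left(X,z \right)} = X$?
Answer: $\frac{49455}{8} \approx 6181.9$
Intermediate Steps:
$K{\left(o,J \right)} = - \frac{11}{8} - \frac{3 o}{8}$ ($K{\left(o,J \right)} = - \frac{3}{4} + \frac{\left(- 3 o - 5\right) + 0 \cdot 3}{8} = - \frac{3}{4} + \frac{\left(-5 - 3 o\right) + 0}{8} = - \frac{3}{4} + \frac{-5 - 3 o}{8} = - \frac{3}{4} - \left(\frac{5}{8} + \frac{3 o}{8}\right) = - \frac{11}{8} - \frac{3 o}{8}$)
$\left(-99 + 20\right)^{2} + K{\left(154,\frac{125}{120} \right)} = \left(-99 + 20\right)^{2} - \frac{473}{8} = \left(-79\right)^{2} - \frac{473}{8} = 6241 - \frac{473}{8} = \frac{49455}{8}$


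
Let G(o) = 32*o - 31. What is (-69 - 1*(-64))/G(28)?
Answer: -1/173 ≈ -0.0057803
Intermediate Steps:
G(o) = -31 + 32*o
(-69 - 1*(-64))/G(28) = (-69 - 1*(-64))/(-31 + 32*28) = (-69 + 64)/(-31 + 896) = -5/865 = -5*1/865 = -1/173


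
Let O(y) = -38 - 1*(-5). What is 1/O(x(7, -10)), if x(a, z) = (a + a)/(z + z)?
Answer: -1/33 ≈ -0.030303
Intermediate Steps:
x(a, z) = a/z (x(a, z) = (2*a)/((2*z)) = (2*a)*(1/(2*z)) = a/z)
O(y) = -33 (O(y) = -38 + 5 = -33)
1/O(x(7, -10)) = 1/(-33) = -1/33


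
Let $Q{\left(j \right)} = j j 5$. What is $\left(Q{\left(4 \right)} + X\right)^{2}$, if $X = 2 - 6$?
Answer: $5776$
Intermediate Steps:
$X = -4$ ($X = 2 - 6 = -4$)
$Q{\left(j \right)} = 5 j^{2}$ ($Q{\left(j \right)} = j^{2} \cdot 5 = 5 j^{2}$)
$\left(Q{\left(4 \right)} + X\right)^{2} = \left(5 \cdot 4^{2} - 4\right)^{2} = \left(5 \cdot 16 - 4\right)^{2} = \left(80 - 4\right)^{2} = 76^{2} = 5776$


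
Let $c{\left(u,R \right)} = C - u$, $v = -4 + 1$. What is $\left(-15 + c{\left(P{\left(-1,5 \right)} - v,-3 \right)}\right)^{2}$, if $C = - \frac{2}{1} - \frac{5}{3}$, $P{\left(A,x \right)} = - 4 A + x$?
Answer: $\frac{8464}{9} \approx 940.44$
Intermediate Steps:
$v = -3$
$P{\left(A,x \right)} = x - 4 A$
$C = - \frac{11}{3}$ ($C = \left(-2\right) 1 - \frac{5}{3} = -2 - \frac{5}{3} = - \frac{11}{3} \approx -3.6667$)
$c{\left(u,R \right)} = - \frac{11}{3} - u$
$\left(-15 + c{\left(P{\left(-1,5 \right)} - v,-3 \right)}\right)^{2} = \left(-15 - \left(\frac{26}{3} + 3 + 4\right)\right)^{2} = \left(-15 - \frac{47}{3}\right)^{2} = \left(- \frac{92}{3}\right)^{2} = \frac{8464}{9}$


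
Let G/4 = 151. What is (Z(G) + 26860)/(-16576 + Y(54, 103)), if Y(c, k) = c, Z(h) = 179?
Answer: -27039/16522 ≈ -1.6365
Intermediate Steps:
G = 604 (G = 4*151 = 604)
(Z(G) + 26860)/(-16576 + Y(54, 103)) = (179 + 26860)/(-16576 + 54) = 27039/(-16522) = 27039*(-1/16522) = -27039/16522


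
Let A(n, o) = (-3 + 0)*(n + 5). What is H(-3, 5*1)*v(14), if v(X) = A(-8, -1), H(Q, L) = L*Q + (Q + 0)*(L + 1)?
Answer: -297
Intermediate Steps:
A(n, o) = -15 - 3*n (A(n, o) = -3*(5 + n) = -15 - 3*n)
H(Q, L) = L*Q + Q*(1 + L)
v(X) = 9 (v(X) = -15 - 3*(-8) = -15 + 24 = 9)
H(-3, 5*1)*v(14) = -3*(1 + 2*(5*1))*9 = -3*(1 + 2*5)*9 = -3*(1 + 10)*9 = -3*11*9 = -33*9 = -297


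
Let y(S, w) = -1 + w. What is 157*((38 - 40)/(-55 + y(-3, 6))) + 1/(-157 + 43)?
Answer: 17873/2850 ≈ 6.2712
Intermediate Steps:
157*((38 - 40)/(-55 + y(-3, 6))) + 1/(-157 + 43) = 157*((38 - 40)/(-55 + (-1 + 6))) + 1/(-157 + 43) = 157*(-2/(-55 + 5)) + 1/(-114) = 157*(-2/(-50)) - 1/114 = 157*(-2*(-1/50)) - 1/114 = 157*(1/25) - 1/114 = 157/25 - 1/114 = 17873/2850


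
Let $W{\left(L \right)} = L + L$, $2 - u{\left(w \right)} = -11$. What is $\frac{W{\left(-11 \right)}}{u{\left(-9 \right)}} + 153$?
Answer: $\frac{1967}{13} \approx 151.31$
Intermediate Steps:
$u{\left(w \right)} = 13$ ($u{\left(w \right)} = 2 - -11 = 2 + 11 = 13$)
$W{\left(L \right)} = 2 L$
$\frac{W{\left(-11 \right)}}{u{\left(-9 \right)}} + 153 = \frac{2 \left(-11\right)}{13} + 153 = \frac{1}{13} \left(-22\right) + 153 = - \frac{22}{13} + 153 = \frac{1967}{13}$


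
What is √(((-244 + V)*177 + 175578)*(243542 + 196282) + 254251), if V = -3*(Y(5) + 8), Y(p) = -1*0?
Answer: √56360181259 ≈ 2.3740e+5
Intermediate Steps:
Y(p) = 0
V = -24 (V = -3*(0 + 8) = -3*8 = -24)
√(((-244 + V)*177 + 175578)*(243542 + 196282) + 254251) = √(((-244 - 24)*177 + 175578)*(243542 + 196282) + 254251) = √((-268*177 + 175578)*439824 + 254251) = √((-47436 + 175578)*439824 + 254251) = √(128142*439824 + 254251) = √(56359927008 + 254251) = √56360181259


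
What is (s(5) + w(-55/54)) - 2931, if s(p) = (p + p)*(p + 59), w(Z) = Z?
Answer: -123769/54 ≈ -2292.0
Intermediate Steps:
s(p) = 2*p*(59 + p) (s(p) = (2*p)*(59 + p) = 2*p*(59 + p))
(s(5) + w(-55/54)) - 2931 = (2*5*(59 + 5) - 55/54) - 2931 = (2*5*64 - 55*1/54) - 2931 = (640 - 55/54) - 2931 = 34505/54 - 2931 = -123769/54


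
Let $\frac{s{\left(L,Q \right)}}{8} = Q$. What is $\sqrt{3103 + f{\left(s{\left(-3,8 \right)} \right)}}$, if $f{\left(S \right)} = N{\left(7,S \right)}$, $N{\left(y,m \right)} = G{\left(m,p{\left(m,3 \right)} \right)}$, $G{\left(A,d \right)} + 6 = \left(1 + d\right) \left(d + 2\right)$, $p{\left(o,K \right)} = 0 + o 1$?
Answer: $\sqrt{7387} \approx 85.948$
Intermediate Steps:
$p{\left(o,K \right)} = o$ ($p{\left(o,K \right)} = 0 + o = o$)
$s{\left(L,Q \right)} = 8 Q$
$G{\left(A,d \right)} = -6 + \left(1 + d\right) \left(2 + d\right)$ ($G{\left(A,d \right)} = -6 + \left(1 + d\right) \left(d + 2\right) = -6 + \left(1 + d\right) \left(2 + d\right)$)
$N{\left(y,m \right)} = -4 + m^{2} + 3 m$
$f{\left(S \right)} = -4 + S^{2} + 3 S$
$\sqrt{3103 + f{\left(s{\left(-3,8 \right)} \right)}} = \sqrt{3103 + \left(-4 + \left(8 \cdot 8\right)^{2} + 3 \cdot 8 \cdot 8\right)} = \sqrt{3103 + \left(-4 + 64^{2} + 3 \cdot 64\right)} = \sqrt{3103 + \left(-4 + 4096 + 192\right)} = \sqrt{3103 + 4284} = \sqrt{7387}$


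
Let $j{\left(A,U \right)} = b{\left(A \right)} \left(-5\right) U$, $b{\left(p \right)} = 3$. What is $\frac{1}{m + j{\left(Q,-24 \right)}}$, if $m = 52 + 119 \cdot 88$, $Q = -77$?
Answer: $\frac{1}{10884} \approx 9.1878 \cdot 10^{-5}$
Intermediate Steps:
$j{\left(A,U \right)} = - 15 U$ ($j{\left(A,U \right)} = 3 \left(-5\right) U = - 15 U$)
$m = 10524$ ($m = 52 + 10472 = 10524$)
$\frac{1}{m + j{\left(Q,-24 \right)}} = \frac{1}{10524 - -360} = \frac{1}{10524 + 360} = \frac{1}{10884}$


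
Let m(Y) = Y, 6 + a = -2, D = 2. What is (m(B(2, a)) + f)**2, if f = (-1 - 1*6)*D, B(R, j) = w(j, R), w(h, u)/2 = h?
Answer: 900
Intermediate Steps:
a = -8 (a = -6 - 2 = -8)
w(h, u) = 2*h
B(R, j) = 2*j
f = -14 (f = (-1 - 1*6)*2 = (-1 - 6)*2 = -7*2 = -14)
(m(B(2, a)) + f)**2 = (2*(-8) - 14)**2 = (-16 - 14)**2 = (-30)**2 = 900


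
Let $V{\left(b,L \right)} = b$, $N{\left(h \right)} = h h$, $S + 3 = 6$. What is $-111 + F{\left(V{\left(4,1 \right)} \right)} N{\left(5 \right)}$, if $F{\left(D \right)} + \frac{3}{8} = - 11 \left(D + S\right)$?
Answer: $- \frac{16363}{8} \approx -2045.4$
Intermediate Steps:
$S = 3$ ($S = -3 + 6 = 3$)
$N{\left(h \right)} = h^{2}$
$F{\left(D \right)} = - \frac{267}{8} - 11 D$ ($F{\left(D \right)} = - \frac{3}{8} - 11 \left(D + 3\right) = - \frac{3}{8} - 11 \left(3 + D\right) = - \frac{3}{8} - \left(33 + 11 D\right) = - \frac{267}{8} - 11 D$)
$-111 + F{\left(V{\left(4,1 \right)} \right)} N{\left(5 \right)} = -111 + \left(- \frac{267}{8} - 44\right) 5^{2} = -111 + \left(- \frac{267}{8} - 44\right) 25 = -111 - \frac{15475}{8} = - \frac{16363}{8}$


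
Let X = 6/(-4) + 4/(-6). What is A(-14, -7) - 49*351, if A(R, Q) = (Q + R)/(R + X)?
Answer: -1668177/97 ≈ -17198.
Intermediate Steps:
X = -13/6 (X = 6*(-1/4) + 4*(-1/6) = -3/2 - 2/3 = -13/6 ≈ -2.1667)
A(R, Q) = (Q + R)/(-13/6 + R) (A(R, Q) = (Q + R)/(R - 13/6) = (Q + R)/(-13/6 + R))
A(-14, -7) - 49*351 = 6*(-7 - 14)/(-13 + 6*(-14)) - 49*351 = 6*(-21)/(-13 - 84) - 17199 = 6*(-21)/(-97) - 17199 = 6*(-1/97)*(-21) - 17199 = 126/97 - 17199 = -1668177/97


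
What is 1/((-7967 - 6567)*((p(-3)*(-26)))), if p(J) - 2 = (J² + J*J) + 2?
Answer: 1/8313448 ≈ 1.2029e-7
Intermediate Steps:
p(J) = 4 + 2*J² (p(J) = 2 + ((J² + J*J) + 2) = 2 + ((J² + J²) + 2) = 2 + (2*J² + 2) = 2 + (2 + 2*J²) = 4 + 2*J²)
1/((-7967 - 6567)*((p(-3)*(-26)))) = 1/((-7967 - 6567)*(((4 + 2*(-3)²)*(-26)))) = 1/((-14534)*(((4 + 2*9)*(-26)))) = -(-1/(26*(4 + 18)))/14534 = -1/(14534*(22*(-26))) = -1/14534/(-572) = -1/14534*(-1/572) = 1/8313448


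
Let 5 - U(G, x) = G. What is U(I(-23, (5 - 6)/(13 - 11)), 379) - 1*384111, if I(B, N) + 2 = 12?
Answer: -384116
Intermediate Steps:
I(B, N) = 10 (I(B, N) = -2 + 12 = 10)
U(G, x) = 5 - G
U(I(-23, (5 - 6)/(13 - 11)), 379) - 1*384111 = (5 - 1*10) - 1*384111 = (5 - 10) - 384111 = -5 - 384111 = -384116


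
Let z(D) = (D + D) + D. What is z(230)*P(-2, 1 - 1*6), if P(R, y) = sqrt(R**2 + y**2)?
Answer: 690*sqrt(29) ≈ 3715.8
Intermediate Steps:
z(D) = 3*D (z(D) = 2*D + D = 3*D)
z(230)*P(-2, 1 - 1*6) = (3*230)*sqrt((-2)**2 + (1 - 1*6)**2) = 690*sqrt(4 + (1 - 6)**2) = 690*sqrt(4 + (-5)**2) = 690*sqrt(4 + 25) = 690*sqrt(29)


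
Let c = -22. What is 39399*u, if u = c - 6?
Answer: -1103172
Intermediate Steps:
u = -28 (u = -22 - 6 = -28)
39399*u = 39399*(-28) = -1103172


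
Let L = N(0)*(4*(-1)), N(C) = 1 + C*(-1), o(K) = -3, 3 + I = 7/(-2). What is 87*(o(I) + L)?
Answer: -609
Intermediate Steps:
I = -13/2 (I = -3 + 7/(-2) = -3 + 7*(-½) = -3 - 7/2 = -13/2 ≈ -6.5000)
N(C) = 1 - C
L = -4 (L = (1 - 1*0)*(4*(-1)) = (1 + 0)*(-4) = 1*(-4) = -4)
87*(o(I) + L) = 87*(-3 - 4) = 87*(-7) = -609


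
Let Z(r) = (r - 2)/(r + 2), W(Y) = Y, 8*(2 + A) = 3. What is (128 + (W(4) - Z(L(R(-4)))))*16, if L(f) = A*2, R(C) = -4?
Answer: 10224/5 ≈ 2044.8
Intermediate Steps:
A = -13/8 (A = -2 + (⅛)*3 = -2 + 3/8 = -13/8 ≈ -1.6250)
L(f) = -13/4 (L(f) = -13/8*2 = -13/4)
Z(r) = (-2 + r)/(2 + r)
(128 + (W(4) - Z(L(R(-4)))))*16 = (128 + (4 - (-2 - 13/4)/(2 - 13/4)))*16 = (128 + (4 - (-21)/((-5/4)*4)))*16 = (128 + (4 - (-4)*(-21)/(5*4)))*16 = (128 + (4 - 1*21/5))*16 = (128 + (4 - 21/5))*16 = (128 - ⅕)*16 = (639/5)*16 = 10224/5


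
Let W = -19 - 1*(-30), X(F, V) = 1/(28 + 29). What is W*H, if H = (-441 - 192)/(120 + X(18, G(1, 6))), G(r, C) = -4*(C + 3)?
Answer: -396891/6841 ≈ -58.017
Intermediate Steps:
G(r, C) = -12 - 4*C (G(r, C) = -4*(3 + C) = -12 - 4*C)
X(F, V) = 1/57
W = 11 (W = -19 + 30 = 11)
H = -36081/6841 (H = (-441 - 192)/(120 + 1/57) = -633/6841/57 = -633*57/6841 = -36081/6841 ≈ -5.2742)
W*H = 11*(-36081/6841) = -396891/6841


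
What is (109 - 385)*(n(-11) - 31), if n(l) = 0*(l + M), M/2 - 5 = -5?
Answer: 8556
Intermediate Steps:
M = 0 (M = 10 + 2*(-5) = 10 - 10 = 0)
n(l) = 0 (n(l) = 0*(l + 0) = 0*l = 0)
(109 - 385)*(n(-11) - 31) = (109 - 385)*(0 - 31) = -276*(-31) = 8556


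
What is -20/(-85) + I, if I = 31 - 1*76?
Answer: -761/17 ≈ -44.765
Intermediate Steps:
I = -45 (I = 31 - 76 = -45)
-20/(-85) + I = -20/(-85) - 45 = -1/85*(-20) - 45 = 4/17 - 45 = -761/17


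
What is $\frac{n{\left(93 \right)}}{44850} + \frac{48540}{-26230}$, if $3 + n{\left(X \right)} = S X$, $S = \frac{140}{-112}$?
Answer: $- \frac{290686257}{156855400} \approx -1.8532$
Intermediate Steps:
$S = - \frac{5}{4}$ ($S = 140 \left(- \frac{1}{112}\right) = - \frac{5}{4} \approx -1.25$)
$n{\left(X \right)} = -3 - \frac{5 X}{4}$
$\frac{n{\left(93 \right)}}{44850} + \frac{48540}{-26230} = \frac{-3 - \frac{465}{4}}{44850} + \frac{48540}{-26230} = \left(-3 - \frac{465}{4}\right) \frac{1}{44850} + 48540 \left(- \frac{1}{26230}\right) = \left(- \frac{477}{4}\right) \frac{1}{44850} - \frac{4854}{2623} = - \frac{159}{59800} - \frac{4854}{2623} = - \frac{290686257}{156855400}$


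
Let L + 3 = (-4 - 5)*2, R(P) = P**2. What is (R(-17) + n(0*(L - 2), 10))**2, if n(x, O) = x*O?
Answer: 83521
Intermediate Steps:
L = -21 (L = -3 + (-4 - 5)*2 = -3 - 9*2 = -3 - 18 = -21)
n(x, O) = O*x
(R(-17) + n(0*(L - 2), 10))**2 = ((-17)**2 + 10*(0*(-21 - 2)))**2 = (289 + 10*(0*(-23)))**2 = (289 + 10*0)**2 = (289 + 0)**2 = 289**2 = 83521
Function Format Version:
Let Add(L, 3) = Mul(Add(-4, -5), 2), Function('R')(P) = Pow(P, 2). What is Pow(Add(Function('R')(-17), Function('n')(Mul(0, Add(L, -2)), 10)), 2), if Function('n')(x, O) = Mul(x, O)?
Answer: 83521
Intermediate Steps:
L = -21 (L = Add(-3, Mul(Add(-4, -5), 2)) = Add(-3, Mul(-9, 2)) = Add(-3, -18) = -21)
Function('n')(x, O) = Mul(O, x)
Pow(Add(Function('R')(-17), Function('n')(Mul(0, Add(L, -2)), 10)), 2) = Pow(Add(Pow(-17, 2), Mul(10, Mul(0, Add(-21, -2)))), 2) = Pow(Add(289, Mul(10, Mul(0, -23))), 2) = Pow(Add(289, Mul(10, 0)), 2) = Pow(Add(289, 0), 2) = Pow(289, 2) = 83521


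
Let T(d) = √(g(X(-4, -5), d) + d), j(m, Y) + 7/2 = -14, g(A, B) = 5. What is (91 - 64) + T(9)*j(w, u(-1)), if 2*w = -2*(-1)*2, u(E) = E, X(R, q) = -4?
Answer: 27 - 35*√14/2 ≈ -38.479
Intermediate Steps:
w = 2 (w = (-2*(-1)*2)/2 = (2*2)/2 = (½)*4 = 2)
j(m, Y) = -35/2 (j(m, Y) = -7/2 - 14 = -35/2)
T(d) = √(5 + d)
(91 - 64) + T(9)*j(w, u(-1)) = (91 - 64) + √(5 + 9)*(-35/2) = 27 + √14*(-35/2) = 27 - 35*√14/2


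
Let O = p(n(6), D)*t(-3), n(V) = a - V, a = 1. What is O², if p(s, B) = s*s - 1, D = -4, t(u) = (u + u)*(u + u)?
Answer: 746496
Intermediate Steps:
t(u) = 4*u² (t(u) = (2*u)*(2*u) = 4*u²)
n(V) = 1 - V
p(s, B) = -1 + s² (p(s, B) = s² - 1 = -1 + s²)
O = 864 (O = (-1 + (1 - 1*6)²)*(4*(-3)²) = (-1 + (1 - 6)²)*(4*9) = (-1 + (-5)²)*36 = (-1 + 25)*36 = 24*36 = 864)
O² = 864² = 746496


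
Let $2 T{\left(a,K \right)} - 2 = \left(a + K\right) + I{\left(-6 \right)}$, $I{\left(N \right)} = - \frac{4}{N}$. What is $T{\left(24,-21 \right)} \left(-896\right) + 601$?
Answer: $- \frac{5813}{3} \approx -1937.7$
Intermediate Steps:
$T{\left(a,K \right)} = \frac{4}{3} + \frac{K}{2} + \frac{a}{2}$ ($T{\left(a,K \right)} = 1 + \frac{\left(a + K\right) - \frac{4}{-6}}{2} = 1 + \frac{\left(K + a\right) - - \frac{2}{3}}{2} = 1 + \frac{\left(K + a\right) + \frac{2}{3}}{2} = 1 + \frac{\frac{2}{3} + K + a}{2} = 1 + \left(\frac{1}{3} + \frac{K}{2} + \frac{a}{2}\right) = \frac{4}{3} + \frac{K}{2} + \frac{a}{2}$)
$T{\left(24,-21 \right)} \left(-896\right) + 601 = \left(\frac{4}{3} + \frac{1}{2} \left(-21\right) + \frac{1}{2} \cdot 24\right) \left(-896\right) + 601 = \left(\frac{4}{3} - \frac{21}{2} + 12\right) \left(-896\right) + 601 = \frac{17}{6} \left(-896\right) + 601 = - \frac{7616}{3} + 601 = - \frac{5813}{3}$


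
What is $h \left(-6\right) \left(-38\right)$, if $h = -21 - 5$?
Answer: $-5928$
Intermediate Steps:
$h = -26$
$h \left(-6\right) \left(-38\right) = \left(-26\right) \left(-6\right) \left(-38\right) = 156 \left(-38\right) = -5928$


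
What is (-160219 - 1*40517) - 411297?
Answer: -612033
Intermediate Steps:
(-160219 - 1*40517) - 411297 = (-160219 - 40517) - 411297 = -200736 - 411297 = -612033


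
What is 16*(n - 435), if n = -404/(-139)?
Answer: -960976/139 ≈ -6913.5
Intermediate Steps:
n = 404/139 (n = -404*(-1/139) = 404/139 ≈ 2.9065)
16*(n - 435) = 16*(404/139 - 435) = 16*(-60061/139) = -960976/139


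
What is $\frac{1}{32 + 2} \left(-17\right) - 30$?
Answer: $- \frac{61}{2} \approx -30.5$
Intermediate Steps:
$\frac{1}{32 + 2} \left(-17\right) - 30 = \frac{1}{34} \left(-17\right) - 30 = - \frac{1}{2} - 30 = - \frac{61}{2}$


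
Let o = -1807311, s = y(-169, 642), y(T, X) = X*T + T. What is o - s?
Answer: -1698644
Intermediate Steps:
y(T, X) = T + T*X (y(T, X) = T*X + T = T + T*X)
s = -108667 (s = -169*(1 + 642) = -169*643 = -108667)
o - s = -1807311 - 1*(-108667) = -1807311 + 108667 = -1698644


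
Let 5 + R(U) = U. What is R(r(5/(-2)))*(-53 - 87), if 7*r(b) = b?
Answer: 750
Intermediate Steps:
r(b) = b/7
R(U) = -5 + U
R(r(5/(-2)))*(-53 - 87) = (-5 + (5/(-2))/7)*(-53 - 87) = (-5 + (5*(-1/2))/7)*(-140) = (-5 + (1/7)*(-5/2))*(-140) = (-5 - 5/14)*(-140) = -75/14*(-140) = 750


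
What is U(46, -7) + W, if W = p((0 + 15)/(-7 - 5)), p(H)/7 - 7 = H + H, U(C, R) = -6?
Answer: 51/2 ≈ 25.500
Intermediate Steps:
p(H) = 49 + 14*H (p(H) = 49 + 7*(H + H) = 49 + 7*(2*H) = 49 + 14*H)
W = 63/2 (W = 49 + 14*((0 + 15)/(-7 - 5)) = 49 + 14*(15/(-12)) = 49 + 14*(15*(-1/12)) = 49 + 14*(-5/4) = 49 - 35/2 = 63/2 ≈ 31.500)
U(46, -7) + W = -6 + 63/2 = 51/2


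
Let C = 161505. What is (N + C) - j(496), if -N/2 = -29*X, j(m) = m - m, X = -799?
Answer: 115163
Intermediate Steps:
j(m) = 0
N = -46342 (N = -(-58)*(-799) = -2*23171 = -46342)
(N + C) - j(496) = (-46342 + 161505) - 1*0 = 115163 + 0 = 115163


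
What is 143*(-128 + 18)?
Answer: -15730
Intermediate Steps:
143*(-128 + 18) = 143*(-110) = -15730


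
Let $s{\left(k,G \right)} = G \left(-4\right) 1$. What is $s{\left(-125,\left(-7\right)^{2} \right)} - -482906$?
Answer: $482710$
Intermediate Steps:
$s{\left(k,G \right)} = - 4 G$ ($s{\left(k,G \right)} = - 4 G 1 = - 4 G$)
$s{\left(-125,\left(-7\right)^{2} \right)} - -482906 = - 4 \left(-7\right)^{2} - -482906 = \left(-4\right) 49 + 482906 = -196 + 482906 = 482710$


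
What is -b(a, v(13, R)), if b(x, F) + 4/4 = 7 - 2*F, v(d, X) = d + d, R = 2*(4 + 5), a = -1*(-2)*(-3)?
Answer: 46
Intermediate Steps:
a = -6 (a = 2*(-3) = -6)
R = 18 (R = 2*9 = 18)
v(d, X) = 2*d
b(x, F) = 6 - 2*F (b(x, F) = -1 + (7 - 2*F) = 6 - 2*F)
-b(a, v(13, R)) = -(6 - 4*13) = -(6 - 2*26) = -(6 - 52) = -1*(-46) = 46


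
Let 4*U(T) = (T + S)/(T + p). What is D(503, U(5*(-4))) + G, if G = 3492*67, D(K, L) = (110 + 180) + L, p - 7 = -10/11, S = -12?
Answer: 35840950/153 ≈ 2.3425e+5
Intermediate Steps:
p = 67/11 (p = 7 - 10/11 = 67/11 ≈ 6.0909)
U(T) = (-12 + T)/(4*(67/11 + T)) (U(T) = ((T - 12)/(T + 67/11))/4 = ((-12 + T)/(67/11 + T))/4 = (-12 + T)/(4*(67/11 + T)))
D(K, L) = 290 + L
G = 233964
D(503, U(5*(-4))) + G = (290 + 11*(-12 + 5*(-4))/(4*(67 + 11*(5*(-4))))) + 233964 = (290 + 11*(-12 - 20)/(4*(67 + 11*(-20)))) + 233964 = (290 + (11/4)*(-32)/(67 - 220)) + 233964 = (290 + (11/4)*(-32)/(-153)) + 233964 = (290 + (11/4)*(-1/153)*(-32)) + 233964 = (290 + 88/153) + 233964 = 44458/153 + 233964 = 35840950/153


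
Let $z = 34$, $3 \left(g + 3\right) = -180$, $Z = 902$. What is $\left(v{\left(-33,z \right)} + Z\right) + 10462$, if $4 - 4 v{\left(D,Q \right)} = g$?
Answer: $\frac{45523}{4} \approx 11381.0$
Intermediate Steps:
$g = -63$ ($g = -3 + \frac{1}{3} \left(-180\right) = -3 - 60 = -63$)
$v{\left(D,Q \right)} = \frac{67}{4}$ ($v{\left(D,Q \right)} = 1 - - \frac{63}{4} = 1 + \frac{63}{4} = \frac{67}{4}$)
$\left(v{\left(-33,z \right)} + Z\right) + 10462 = \left(\frac{67}{4} + 902\right) + 10462 = \frac{3675}{4} + 10462 = \frac{45523}{4}$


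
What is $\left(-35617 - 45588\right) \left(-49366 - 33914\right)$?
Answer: $6762752400$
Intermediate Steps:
$\left(-35617 - 45588\right) \left(-49366 - 33914\right) = \left(-81205\right) \left(-83280\right) = 6762752400$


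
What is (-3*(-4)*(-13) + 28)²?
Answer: 16384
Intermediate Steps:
(-3*(-4)*(-13) + 28)² = (12*(-13) + 28)² = (-156 + 28)² = (-128)² = 16384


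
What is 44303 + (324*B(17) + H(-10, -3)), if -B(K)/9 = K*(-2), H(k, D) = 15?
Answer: 143462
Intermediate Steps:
B(K) = 18*K (B(K) = -9*K*(-2) = -(-18)*K = 18*K)
44303 + (324*B(17) + H(-10, -3)) = 44303 + (324*(18*17) + 15) = 44303 + (324*306 + 15) = 44303 + (99144 + 15) = 44303 + 99159 = 143462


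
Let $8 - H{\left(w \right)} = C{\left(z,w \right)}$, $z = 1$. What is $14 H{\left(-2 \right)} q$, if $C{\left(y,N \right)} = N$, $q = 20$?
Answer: $2800$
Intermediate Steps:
$H{\left(w \right)} = 8 - w$
$14 H{\left(-2 \right)} q = 14 \left(8 - -2\right) 20 = 14 \left(8 + 2\right) 20 = 14 \cdot 10 \cdot 20 = 140 \cdot 20 = 2800$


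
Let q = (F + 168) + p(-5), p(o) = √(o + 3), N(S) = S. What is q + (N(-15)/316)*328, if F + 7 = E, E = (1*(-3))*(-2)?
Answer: 11963/79 + I*√2 ≈ 151.43 + 1.4142*I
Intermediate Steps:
p(o) = √(3 + o)
E = 6 (E = -3*(-2) = 6)
F = -1 (F = -7 + 6 = -1)
q = 167 + I*√2 (q = (-1 + 168) + √(3 - 5) = 167 + √(-2) = 167 + I*√2 ≈ 167.0 + 1.4142*I)
q + (N(-15)/316)*328 = (167 + I*√2) - 15/316*328 = (167 + I*√2) - 1230/79 = 11963/79 + I*√2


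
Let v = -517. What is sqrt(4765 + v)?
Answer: 6*sqrt(118) ≈ 65.177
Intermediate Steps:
sqrt(4765 + v) = sqrt(4765 - 517) = sqrt(4248) = 6*sqrt(118)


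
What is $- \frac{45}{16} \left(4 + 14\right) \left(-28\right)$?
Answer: $\frac{2835}{2} \approx 1417.5$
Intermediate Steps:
$- \frac{45}{16} \left(4 + 14\right) \left(-28\right) = \left(-45\right) \frac{1}{16} \cdot 18 \left(-28\right) = \left(- \frac{45}{16}\right) 18 \left(-28\right) = \left(- \frac{405}{8}\right) \left(-28\right) = \frac{2835}{2}$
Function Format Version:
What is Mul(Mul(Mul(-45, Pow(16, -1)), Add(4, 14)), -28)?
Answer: Rational(2835, 2) ≈ 1417.5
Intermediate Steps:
Mul(Mul(Mul(-45, Pow(16, -1)), Add(4, 14)), -28) = Mul(Mul(Mul(-45, Rational(1, 16)), 18), -28) = Mul(Mul(Rational(-45, 16), 18), -28) = Mul(Rational(-405, 8), -28) = Rational(2835, 2)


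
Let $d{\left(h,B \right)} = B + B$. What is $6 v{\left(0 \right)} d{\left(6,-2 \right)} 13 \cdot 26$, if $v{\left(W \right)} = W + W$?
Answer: $0$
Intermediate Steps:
$v{\left(W \right)} = 2 W$
$d{\left(h,B \right)} = 2 B$
$6 v{\left(0 \right)} d{\left(6,-2 \right)} 13 \cdot 26 = 6 \cdot 2 \cdot 0 \cdot 2 \left(-2\right) 13 \cdot 26 = 6 \cdot 0 \left(-4\right) 13 \cdot 26 = 0 \left(-4\right) 13 \cdot 26 = 0 \cdot 13 \cdot 26 = 0 \cdot 26 = 0$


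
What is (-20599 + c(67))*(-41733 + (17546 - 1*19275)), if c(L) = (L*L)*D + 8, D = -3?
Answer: 1480228796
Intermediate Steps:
c(L) = 8 - 3*L**2 (c(L) = (L*L)*(-3) + 8 = L**2*(-3) + 8 = -3*L**2 + 8 = 8 - 3*L**2)
(-20599 + c(67))*(-41733 + (17546 - 1*19275)) = (-20599 + (8 - 3*67**2))*(-41733 + (17546 - 1*19275)) = (-20599 + (8 - 3*4489))*(-41733 + (17546 - 19275)) = (-20599 + (8 - 13467))*(-41733 - 1729) = (-20599 - 13459)*(-43462) = -34058*(-43462) = 1480228796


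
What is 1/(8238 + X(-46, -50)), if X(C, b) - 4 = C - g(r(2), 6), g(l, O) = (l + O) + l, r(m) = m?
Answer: 1/8186 ≈ 0.00012216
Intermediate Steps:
g(l, O) = O + 2*l (g(l, O) = (O + l) + l = O + 2*l)
X(C, b) = -6 + C (X(C, b) = 4 + (C - (6 + 2*2)) = 4 + (C - (6 + 4)) = 4 + (C - 1*10) = 4 + (C - 10) = 4 + (-10 + C) = -6 + C)
1/(8238 + X(-46, -50)) = 1/(8238 + (-6 - 46)) = 1/(8238 - 52) = 1/8186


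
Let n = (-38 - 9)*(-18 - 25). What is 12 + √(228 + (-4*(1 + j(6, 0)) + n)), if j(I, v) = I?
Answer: 12 + √2221 ≈ 59.128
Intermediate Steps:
n = 2021 (n = -47*(-43) = 2021)
12 + √(228 + (-4*(1 + j(6, 0)) + n)) = 12 + √(228 + (-4*(1 + 6) + 2021)) = 12 + √(228 + (-4*7 + 2021)) = 12 + √(228 + (-28 + 2021)) = 12 + √(228 + 1993) = 12 + √2221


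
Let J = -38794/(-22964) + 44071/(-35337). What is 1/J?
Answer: 405739434/179408567 ≈ 2.2615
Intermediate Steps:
J = 179408567/405739434 (J = -38794*(-1/22964) + 44071*(-1/35337) = 19397/11482 - 44071/35337 = 179408567/405739434 ≈ 0.44218)
1/J = 1/(179408567/405739434) = 405739434/179408567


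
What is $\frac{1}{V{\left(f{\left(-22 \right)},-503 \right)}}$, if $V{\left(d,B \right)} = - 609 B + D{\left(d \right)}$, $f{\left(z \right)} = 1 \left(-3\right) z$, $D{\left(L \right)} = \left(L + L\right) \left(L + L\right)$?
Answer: $\frac{1}{323751} \approx 3.0888 \cdot 10^{-6}$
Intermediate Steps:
$D{\left(L \right)} = 4 L^{2}$ ($D{\left(L \right)} = 2 L 2 L = 4 L^{2}$)
$f{\left(z \right)} = - 3 z$
$V{\left(d,B \right)} = - 609 B + 4 d^{2}$
$\frac{1}{V{\left(f{\left(-22 \right)},-503 \right)}} = \frac{1}{\left(-609\right) \left(-503\right) + 4 \left(\left(-3\right) \left(-22\right)\right)^{2}} = \frac{1}{306327 + 4 \cdot 66^{2}} = \frac{1}{306327 + 4 \cdot 4356} = \frac{1}{306327 + 17424} = \frac{1}{323751}$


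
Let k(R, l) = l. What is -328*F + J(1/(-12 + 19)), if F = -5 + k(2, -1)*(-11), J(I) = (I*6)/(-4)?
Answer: -27555/14 ≈ -1968.2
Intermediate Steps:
J(I) = -3*I/2 (J(I) = (6*I)*(-¼) = -3*I/2)
F = 6 (F = -5 - 1*(-11) = -5 + 11 = 6)
-328*F + J(1/(-12 + 19)) = -328*6 - 3/(2*(-12 + 19)) = -1968 - 3/2/7 = -1968 - 3/2*⅐ = -1968 - 3/14 = -27555/14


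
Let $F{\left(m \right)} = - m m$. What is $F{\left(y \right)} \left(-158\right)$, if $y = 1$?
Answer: $158$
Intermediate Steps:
$F{\left(m \right)} = - m^{2}$
$F{\left(y \right)} \left(-158\right) = - 1^{2} \left(-158\right) = \left(-1\right) 1 \left(-158\right) = \left(-1\right) \left(-158\right) = 158$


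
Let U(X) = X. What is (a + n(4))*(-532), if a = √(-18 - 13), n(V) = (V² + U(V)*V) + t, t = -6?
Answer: -13832 - 532*I*√31 ≈ -13832.0 - 2962.1*I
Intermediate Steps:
n(V) = -6 + 2*V² (n(V) = (V² + V*V) - 6 = (V² + V²) - 6 = 2*V² - 6 = -6 + 2*V²)
a = I*√31 (a = √(-31) = I*√31 ≈ 5.5678*I)
(a + n(4))*(-532) = (I*√31 + (-6 + 2*4²))*(-532) = (I*√31 + (-6 + 2*16))*(-532) = (I*√31 + (-6 + 32))*(-532) = (I*√31 + 26)*(-532) = (26 + I*√31)*(-532) = -13832 - 532*I*√31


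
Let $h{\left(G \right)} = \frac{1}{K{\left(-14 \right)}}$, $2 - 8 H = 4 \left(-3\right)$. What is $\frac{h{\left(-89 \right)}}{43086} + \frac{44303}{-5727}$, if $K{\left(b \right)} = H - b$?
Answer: $- \frac{20042806291}{2590911981} \approx -7.7358$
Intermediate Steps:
$H = \frac{7}{4}$ ($H = \frac{1}{4} - \frac{4 \left(-3\right)}{8} = \frac{1}{4} - - \frac{3}{2} = \frac{1}{4} + \frac{3}{2} = \frac{7}{4} \approx 1.75$)
$K{\left(b \right)} = \frac{7}{4} - b$
$h{\left(G \right)} = \frac{4}{63}$ ($h{\left(G \right)} = \frac{1}{\frac{7}{4} - -14} = \frac{1}{\frac{7}{4} + 14} = \frac{1}{\frac{63}{4}} = \frac{4}{63}$)
$\frac{h{\left(-89 \right)}}{43086} + \frac{44303}{-5727} = \frac{4}{63 \cdot 43086} + \frac{44303}{-5727} = \frac{4}{63} \cdot \frac{1}{43086} + 44303 \left(- \frac{1}{5727}\right) = \frac{2}{1357209} - \frac{44303}{5727} = - \frac{20042806291}{2590911981}$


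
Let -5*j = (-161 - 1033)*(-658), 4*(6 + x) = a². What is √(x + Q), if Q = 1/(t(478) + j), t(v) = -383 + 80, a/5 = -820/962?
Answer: 4*I*√1452444979122086/126209109 ≈ 1.2079*I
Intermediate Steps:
a = -2050/481 (a = 5*(-820/962) = 5*(-820*1/962) = 5*(-410/481) = -2050/481 ≈ -4.2620)
t(v) = -303
x = -337541/231361 (x = -6 + (-2050/481)²/4 = -6 + (¼)*(4202500/231361) = -6 + 1050625/231361 = -337541/231361 ≈ -1.4589)
j = -785652/5 (j = -(-161 - 1033)*(-658)/5 = -(-1194)*(-658)/5 = -⅕*785652 = -785652/5 ≈ -1.5713e+5)
Q = -5/787167 (Q = 1/(-303 - 785652/5) = 1/(-787167/5) = -5/787167 ≈ -6.3519e-6)
√(x + Q) = √(-337541/231361 - 5/787167) = √(-265702293152/182119744287) = 4*I*√1452444979122086/126209109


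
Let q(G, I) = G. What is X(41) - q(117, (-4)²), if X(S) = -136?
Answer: -253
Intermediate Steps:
X(41) - q(117, (-4)²) = -136 - 1*117 = -136 - 117 = -253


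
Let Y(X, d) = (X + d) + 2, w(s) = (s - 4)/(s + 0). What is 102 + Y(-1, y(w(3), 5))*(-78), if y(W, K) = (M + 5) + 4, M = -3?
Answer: -444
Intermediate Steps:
w(s) = (-4 + s)/s
y(W, K) = 6 (y(W, K) = (-3 + 5) + 4 = 2 + 4 = 6)
Y(X, d) = 2 + X + d
102 + Y(-1, y(w(3), 5))*(-78) = 102 + (2 - 1 + 6)*(-78) = 102 + 7*(-78) = 102 - 546 = -444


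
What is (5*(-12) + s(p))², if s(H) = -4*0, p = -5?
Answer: 3600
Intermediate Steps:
s(H) = 0
(5*(-12) + s(p))² = (5*(-12) + 0)² = (-60 + 0)² = (-60)² = 3600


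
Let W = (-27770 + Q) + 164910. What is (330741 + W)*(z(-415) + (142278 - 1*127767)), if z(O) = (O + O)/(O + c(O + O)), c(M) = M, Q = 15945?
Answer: 21063364910/3 ≈ 7.0211e+9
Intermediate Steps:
z(O) = ⅔ (z(O) = (O + O)/(O + (O + O)) = (2*O)/(O + 2*O) = (2*O)/((3*O)) = (2*O)*(1/(3*O)) = ⅔)
W = 153085 (W = (-27770 + 15945) + 164910 = -11825 + 164910 = 153085)
(330741 + W)*(z(-415) + (142278 - 1*127767)) = (330741 + 153085)*(⅔ + (142278 - 1*127767)) = 483826*(⅔ + (142278 - 127767)) = 483826*(⅔ + 14511) = 483826*(43535/3) = 21063364910/3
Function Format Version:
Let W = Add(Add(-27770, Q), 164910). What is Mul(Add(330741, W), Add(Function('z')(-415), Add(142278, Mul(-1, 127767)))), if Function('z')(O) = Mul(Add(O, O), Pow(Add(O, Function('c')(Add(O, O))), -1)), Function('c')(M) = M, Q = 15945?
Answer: Rational(21063364910, 3) ≈ 7.0211e+9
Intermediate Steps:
Function('z')(O) = Rational(2, 3) (Function('z')(O) = Mul(Add(O, O), Pow(Add(O, Add(O, O)), -1)) = Mul(Mul(2, O), Pow(Add(O, Mul(2, O)), -1)) = Mul(Mul(2, O), Pow(Mul(3, O), -1)) = Mul(Mul(2, O), Mul(Rational(1, 3), Pow(O, -1))) = Rational(2, 3))
W = 153085 (W = Add(Add(-27770, 15945), 164910) = Add(-11825, 164910) = 153085)
Mul(Add(330741, W), Add(Function('z')(-415), Add(142278, Mul(-1, 127767)))) = Mul(Add(330741, 153085), Add(Rational(2, 3), Add(142278, Mul(-1, 127767)))) = Mul(483826, Add(Rational(2, 3), Add(142278, -127767))) = Mul(483826, Add(Rational(2, 3), 14511)) = Mul(483826, Rational(43535, 3)) = Rational(21063364910, 3)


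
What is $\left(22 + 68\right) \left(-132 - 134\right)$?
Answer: $-23940$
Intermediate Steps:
$\left(22 + 68\right) \left(-132 - 134\right) = 90 \left(-266\right) = -23940$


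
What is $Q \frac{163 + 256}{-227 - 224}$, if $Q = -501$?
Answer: $\frac{209919}{451} \approx 465.45$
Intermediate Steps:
$Q \frac{163 + 256}{-227 - 224} = - 501 \frac{163 + 256}{-227 - 224} = - 501 \frac{419}{-451} = - 501 \cdot 419 \left(- \frac{1}{451}\right) = \left(-501\right) \left(- \frac{419}{451}\right) = \frac{209919}{451}$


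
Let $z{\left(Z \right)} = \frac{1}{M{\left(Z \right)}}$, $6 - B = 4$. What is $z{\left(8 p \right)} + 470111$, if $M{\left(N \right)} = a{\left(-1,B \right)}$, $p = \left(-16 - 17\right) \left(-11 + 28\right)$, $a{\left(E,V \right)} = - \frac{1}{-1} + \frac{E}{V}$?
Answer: $470113$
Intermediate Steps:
$B = 2$ ($B = 6 - 4 = 2$)
$a{\left(E,V \right)} = 1 + \frac{E}{V}$ ($a{\left(E,V \right)} = \left(-1\right) \left(-1\right) + \frac{E}{V} = 1 + \frac{E}{V}$)
$p = -561$ ($p = \left(-33\right) 17 = -561$)
$M{\left(N \right)} = \frac{1}{2}$ ($M{\left(N \right)} = \frac{-1 + 2}{2} = \frac{1}{2} \cdot 1 = \frac{1}{2}$)
$z{\left(Z \right)} = 2$ ($z{\left(Z \right)} = \frac{1}{\frac{1}{2}} = 2$)
$z{\left(8 p \right)} + 470111 = 2 + 470111 = 470113$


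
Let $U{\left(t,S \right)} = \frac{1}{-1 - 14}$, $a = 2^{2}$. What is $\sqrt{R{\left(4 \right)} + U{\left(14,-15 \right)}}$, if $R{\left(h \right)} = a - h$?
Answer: $\frac{i \sqrt{15}}{15} \approx 0.2582 i$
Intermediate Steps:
$a = 4$
$U{\left(t,S \right)} = - \frac{1}{15}$ ($U{\left(t,S \right)} = \frac{1}{-15} = - \frac{1}{15}$)
$R{\left(h \right)} = 4 - h$
$\sqrt{R{\left(4 \right)} + U{\left(14,-15 \right)}} = \sqrt{\left(4 - 4\right) - \frac{1}{15}} = \sqrt{0 - \frac{1}{15}} = \sqrt{- \frac{1}{15}} = \frac{i \sqrt{15}}{15}$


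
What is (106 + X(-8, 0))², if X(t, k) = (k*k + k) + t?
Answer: 9604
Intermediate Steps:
X(t, k) = k + t + k² (X(t, k) = (k² + k) + t = (k + k²) + t = k + t + k²)
(106 + X(-8, 0))² = (106 + (0 - 8 + 0²))² = (106 + (0 - 8 + 0))² = (106 - 8)² = 98² = 9604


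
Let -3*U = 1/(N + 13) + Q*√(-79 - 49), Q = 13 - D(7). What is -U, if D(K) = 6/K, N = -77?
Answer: -1/192 + 680*I*√2/21 ≈ -0.0052083 + 45.794*I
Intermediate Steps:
Q = 85/7 (Q = 13 - 6/7 = 85/7 ≈ 12.143)
U = 1/192 - 680*I*√2/21 (U = -(1/(-77 + 13) + 85*√(-79 - 49)/7)/3 = -(1/(-64) + 85*√(-128)/7)/3 = -(-1/64 + 85*(8*I*√2)/7)/3 = -(-1/64 + 680*I*√2/7)/3 = 1/192 - 680*I*√2/21 ≈ 0.0052083 - 45.794*I)
-U = -(1/192 - 680*I*√2/21) = -1/192 + 680*I*√2/21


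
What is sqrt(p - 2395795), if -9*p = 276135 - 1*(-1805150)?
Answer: 4*I*sqrt(1477715)/3 ≈ 1620.8*I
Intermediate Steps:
p = -2081285/9 (p = -(276135 - 1*(-1805150))/9 = -(276135 + 1805150)/9 = -1/9*2081285 = -2081285/9 ≈ -2.3125e+5)
sqrt(p - 2395795) = sqrt(-2081285/9 - 2395795) = sqrt(-23643440/9) = 4*I*sqrt(1477715)/3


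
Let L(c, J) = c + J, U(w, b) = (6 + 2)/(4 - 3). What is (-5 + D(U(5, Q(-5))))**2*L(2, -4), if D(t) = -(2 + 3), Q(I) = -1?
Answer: -200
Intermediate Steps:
U(w, b) = 8 (U(w, b) = 8/1 = 8*1 = 8)
D(t) = -5 (D(t) = -1*5 = -5)
L(c, J) = J + c
(-5 + D(U(5, Q(-5))))**2*L(2, -4) = (-5 - 5)**2*(-4 + 2) = (-10)**2*(-2) = 100*(-2) = -200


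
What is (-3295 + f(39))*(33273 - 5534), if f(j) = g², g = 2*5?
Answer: -88626105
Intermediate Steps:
g = 10
f(j) = 100 (f(j) = 10² = 100)
(-3295 + f(39))*(33273 - 5534) = (-3295 + 100)*(33273 - 5534) = -3195*27739 = -88626105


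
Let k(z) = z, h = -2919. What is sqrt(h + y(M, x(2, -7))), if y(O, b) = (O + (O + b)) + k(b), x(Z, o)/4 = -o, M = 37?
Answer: I*sqrt(2789) ≈ 52.811*I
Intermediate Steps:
x(Z, o) = -4*o (x(Z, o) = 4*(-o) = -4*o)
y(O, b) = 2*O + 2*b (y(O, b) = (O + (O + b)) + b = (b + 2*O) + b = 2*O + 2*b)
sqrt(h + y(M, x(2, -7))) = sqrt(-2919 + (2*37 + 2*(-4*(-7)))) = sqrt(-2919 + (74 + 2*28)) = sqrt(-2919 + (74 + 56)) = sqrt(-2919 + 130) = sqrt(-2789) = I*sqrt(2789)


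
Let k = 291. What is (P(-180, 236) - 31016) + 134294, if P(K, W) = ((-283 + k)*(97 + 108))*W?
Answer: 490318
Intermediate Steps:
P(K, W) = 1640*W (P(K, W) = ((-283 + 291)*(97 + 108))*W = (8*205)*W = 1640*W)
(P(-180, 236) - 31016) + 134294 = (1640*236 - 31016) + 134294 = (387040 - 31016) + 134294 = 356024 + 134294 = 490318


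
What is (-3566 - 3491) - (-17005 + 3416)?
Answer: 6532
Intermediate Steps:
(-3566 - 3491) - (-17005 + 3416) = -7057 - 1*(-13589) = -7057 + 13589 = 6532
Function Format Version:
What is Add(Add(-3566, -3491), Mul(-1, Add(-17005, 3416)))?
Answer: 6532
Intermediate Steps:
Add(Add(-3566, -3491), Mul(-1, Add(-17005, 3416))) = Add(-7057, Mul(-1, -13589)) = Add(-7057, 13589) = 6532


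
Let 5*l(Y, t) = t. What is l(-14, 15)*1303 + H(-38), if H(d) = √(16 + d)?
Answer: 3909 + I*√22 ≈ 3909.0 + 4.6904*I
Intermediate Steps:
l(Y, t) = t/5
l(-14, 15)*1303 + H(-38) = ((⅕)*15)*1303 + √(16 - 38) = 3*1303 + √(-22) = 3909 + I*√22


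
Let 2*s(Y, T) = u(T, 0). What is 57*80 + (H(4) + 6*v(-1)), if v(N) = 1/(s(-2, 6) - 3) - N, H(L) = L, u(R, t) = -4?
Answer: 22844/5 ≈ 4568.8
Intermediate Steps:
s(Y, T) = -2 (s(Y, T) = (1/2)*(-4) = -2)
v(N) = -1/5 - N (v(N) = 1/(-2 - 3) - N = 1/(-5) - N = -1/5 - N)
57*80 + (H(4) + 6*v(-1)) = 57*80 + (4 + 6*(-1/5 - 1*(-1))) = 4560 + (4 + 6*(-1/5 + 1)) = 4560 + (4 + 6*(4/5)) = 4560 + (4 + 24/5) = 4560 + 44/5 = 22844/5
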